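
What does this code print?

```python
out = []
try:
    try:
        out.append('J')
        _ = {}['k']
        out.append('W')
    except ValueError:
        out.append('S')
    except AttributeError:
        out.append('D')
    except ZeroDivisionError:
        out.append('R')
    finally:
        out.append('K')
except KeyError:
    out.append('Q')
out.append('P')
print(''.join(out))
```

Execution trace: 'J' (try body) → 'K' (finally) → 'Q' (outer except KeyError) → 'P' (after the try/except). Output: JKQP

Answer: JKQP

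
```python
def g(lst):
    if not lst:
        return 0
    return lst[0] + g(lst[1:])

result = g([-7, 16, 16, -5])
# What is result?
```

(-7) + 16 + 16 + (-5) + 0 = 20

Answer: 20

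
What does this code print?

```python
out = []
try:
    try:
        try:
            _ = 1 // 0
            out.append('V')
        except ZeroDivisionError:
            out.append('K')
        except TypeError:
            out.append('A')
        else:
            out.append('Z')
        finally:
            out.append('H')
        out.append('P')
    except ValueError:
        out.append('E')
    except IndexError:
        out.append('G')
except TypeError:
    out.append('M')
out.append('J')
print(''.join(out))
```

Execution trace: 'K' (inner except ZeroDivisionError) → 'H' (inner finally) → 'P' (try body, no exception) → 'J' (after the try/except). Output: KHPJ

Answer: KHPJ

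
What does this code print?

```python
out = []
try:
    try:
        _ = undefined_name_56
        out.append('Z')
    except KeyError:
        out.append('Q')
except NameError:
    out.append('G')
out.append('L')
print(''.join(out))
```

Execution trace: 'G' (outer except NameError) → 'L' (after the try/except). Output: GL

Answer: GL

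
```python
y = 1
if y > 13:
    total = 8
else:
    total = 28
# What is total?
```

Trace:
`y = 1` → y = 1
`if y > 13: ...` → y > 13 is False, take else branch → total = 28
So total = 28

Answer: 28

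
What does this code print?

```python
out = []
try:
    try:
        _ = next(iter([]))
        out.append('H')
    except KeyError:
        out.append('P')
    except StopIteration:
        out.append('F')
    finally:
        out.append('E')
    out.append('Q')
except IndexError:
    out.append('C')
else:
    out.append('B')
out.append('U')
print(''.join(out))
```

Execution trace: 'F' (inner except StopIteration) → 'E' (inner finally) → 'Q' (try body, no exception) → 'B' (else) → 'U' (after the try/except). Output: FEQBU

Answer: FEQBU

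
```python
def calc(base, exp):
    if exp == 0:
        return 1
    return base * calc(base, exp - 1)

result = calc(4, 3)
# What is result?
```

calc(4, 3) = 4 * 4 * 4 = 64

Answer: 64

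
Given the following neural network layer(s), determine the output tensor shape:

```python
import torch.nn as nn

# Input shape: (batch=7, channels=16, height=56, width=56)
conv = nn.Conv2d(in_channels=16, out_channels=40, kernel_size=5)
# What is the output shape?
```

Input: (7, 16, 56, 56) -> Output: (7, 40, 52, 52)

Answer: (7, 40, 52, 52)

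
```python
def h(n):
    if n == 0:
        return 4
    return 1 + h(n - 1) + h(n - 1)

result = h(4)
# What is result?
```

h(n) = 1 + 2·h(n-1), h(0)=4. Closed form: (4+1)·2^4 - 1 = 79.

Answer: 79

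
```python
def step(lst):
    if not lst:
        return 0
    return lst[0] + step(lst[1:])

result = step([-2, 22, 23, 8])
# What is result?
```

(-2) + 22 + 23 + 8 + 0 = 51

Answer: 51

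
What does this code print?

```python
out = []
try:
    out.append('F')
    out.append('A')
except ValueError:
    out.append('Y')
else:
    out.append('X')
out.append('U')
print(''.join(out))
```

Execution trace: 'F' (try body) → 'A' (try body, no exception) → 'X' (else) → 'U' (after the try/except). Output: FAXU

Answer: FAXU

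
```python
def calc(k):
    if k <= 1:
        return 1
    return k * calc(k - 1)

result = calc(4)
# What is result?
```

calc(4) = 4 * 3 * 2 * 1 = 24

Answer: 24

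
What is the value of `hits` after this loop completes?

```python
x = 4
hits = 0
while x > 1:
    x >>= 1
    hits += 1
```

Count right shifts until 1
`hits` takes the values: 0 → 1 → 2

Answer: 2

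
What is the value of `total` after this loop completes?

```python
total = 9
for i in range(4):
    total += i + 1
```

Start at 9, add 1 to 4 = 19
`total` takes the values: 9 → 10 → 12 → 15 → 19

Answer: 19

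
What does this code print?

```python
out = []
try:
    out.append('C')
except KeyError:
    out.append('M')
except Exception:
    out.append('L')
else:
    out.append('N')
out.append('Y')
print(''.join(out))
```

Execution trace: 'C' (try body, no exception) → 'N' (else) → 'Y' (after the try/except). Output: CNY

Answer: CNY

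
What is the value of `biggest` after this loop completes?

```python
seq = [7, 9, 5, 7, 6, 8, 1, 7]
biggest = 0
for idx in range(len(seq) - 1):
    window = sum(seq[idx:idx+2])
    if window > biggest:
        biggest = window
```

Max sum of 2-element window in [7, 9, 5, 7, 6, 8, 1, 7]
`biggest` takes the values: 0 → 16

Answer: 16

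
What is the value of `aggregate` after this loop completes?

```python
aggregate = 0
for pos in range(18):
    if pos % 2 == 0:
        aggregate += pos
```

Sum of even numbers 0 to 17
`aggregate` takes the values: 0 → 2 → 6 → 12 → 20 → 30 → 42 → 56 → 72

Answer: 72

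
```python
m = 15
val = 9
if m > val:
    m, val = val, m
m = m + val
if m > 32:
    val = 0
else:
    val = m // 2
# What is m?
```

Trace:
`m = 15` → m = 15
`val = 9` → val = 9
`if m > val: ...` → m > val is True → m = 9; val = 15
`m = m + val` → m = 24
`if m > 32: ...` → m > 32 is False, take else branch → val = 12
So m = 24

Answer: 24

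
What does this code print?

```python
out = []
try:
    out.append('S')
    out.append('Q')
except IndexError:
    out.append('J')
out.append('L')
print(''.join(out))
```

Execution trace: 'S' (try body) → 'Q' (try body, no exception) → 'L' (after the try/except). Output: SQL

Answer: SQL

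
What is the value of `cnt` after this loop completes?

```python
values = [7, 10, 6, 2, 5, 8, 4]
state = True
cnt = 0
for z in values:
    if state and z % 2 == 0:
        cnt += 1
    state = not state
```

Count even values at even positions
`cnt` takes the values: 0 → 1 → 2

Answer: 2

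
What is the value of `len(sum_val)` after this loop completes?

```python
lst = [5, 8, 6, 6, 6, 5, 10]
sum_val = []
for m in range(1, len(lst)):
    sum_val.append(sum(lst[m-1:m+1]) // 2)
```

Number of 2-element averages
`sum_val` takes the values: [] → [6] → [6, 7] → [6, 7, 6] → [6, 7, 6, 6] → [6, 7, 6, 6, 5] → [6, 7, 6, 6, 5, 7]
So `len(sum_val)` = 6

Answer: 6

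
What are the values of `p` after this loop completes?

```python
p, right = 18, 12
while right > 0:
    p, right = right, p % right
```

GCD of 18 and 12
`p` takes the values: 18 → 12 → 6

Answer: 6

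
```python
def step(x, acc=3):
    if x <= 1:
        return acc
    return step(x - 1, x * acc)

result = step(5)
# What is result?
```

Accumulator trace (n, acc): (5, 3) -> (4, 15) -> (3, 60) -> (2, 180) -> (1, 360) -> return 360

Answer: 360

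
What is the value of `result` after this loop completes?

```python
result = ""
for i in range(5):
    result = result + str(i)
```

Concatenate digits 0 to 4
`result` takes the values: "" → "0" → "01" → "012" → "0123" → "01234"

Answer: "01234"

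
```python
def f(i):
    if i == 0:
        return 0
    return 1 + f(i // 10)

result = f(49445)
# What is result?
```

Count of digits of 49445: 5

Answer: 5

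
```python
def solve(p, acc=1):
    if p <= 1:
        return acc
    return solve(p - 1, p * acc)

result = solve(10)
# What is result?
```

Accumulator trace (n, acc): (10, 1) -> (9, 10) -> (8, 90) -> (7, 720) -> (6, 5040) -> (5, 30240) -> (4, 151200) -> (3, 604800) -> (2, 1814400) -> (1, 3628800) -> return 3628800

Answer: 3628800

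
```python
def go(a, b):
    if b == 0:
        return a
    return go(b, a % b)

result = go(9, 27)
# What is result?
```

go(9, 27) -> go(27, 9) -> go(9, 0) -> 9

Answer: 9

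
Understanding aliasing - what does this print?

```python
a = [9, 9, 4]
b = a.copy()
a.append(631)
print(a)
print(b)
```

Key concept: list.copy() creates independent copy.
Step by step:
`a = [9, 9, 4]` → a = [9, 9, 4]
`b = a.copy()` → b = [9, 9, 4]
`a.append(631)` → a = [9, 9, 4, 631]
`print(a)` → prints [9, 9, 4, 631]
`print(b)` → prints [9, 9, 4]

Answer:
[9, 9, 4, 631]
[9, 9, 4]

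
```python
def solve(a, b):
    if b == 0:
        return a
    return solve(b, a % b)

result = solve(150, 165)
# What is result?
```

solve(150, 165) -> solve(165, 150) -> solve(150, 15) -> solve(15, 0) -> 15

Answer: 15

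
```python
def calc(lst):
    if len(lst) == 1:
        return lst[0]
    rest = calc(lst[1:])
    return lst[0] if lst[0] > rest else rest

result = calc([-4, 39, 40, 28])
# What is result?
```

Recursive max over [-4, 39, 40, 28] = 40

Answer: 40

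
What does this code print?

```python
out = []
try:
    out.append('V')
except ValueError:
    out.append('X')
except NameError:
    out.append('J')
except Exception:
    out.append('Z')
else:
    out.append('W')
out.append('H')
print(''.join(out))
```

Execution trace: 'V' (try body, no exception) → 'W' (else) → 'H' (after the try/except). Output: VWH

Answer: VWH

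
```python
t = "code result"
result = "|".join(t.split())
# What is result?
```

Trace:
`t = "code result"` → t = 'code result'
`result = "|".join(t.split())` → result = 'code|result'
So result = 'code|result'

Answer: 'code|result'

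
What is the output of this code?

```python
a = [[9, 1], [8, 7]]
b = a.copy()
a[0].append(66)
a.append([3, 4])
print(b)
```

Key concept: shallow copy with nested lists.
Step by step:
`a = [[9, 1], [8, 7]]` → a = [[9, 1], [8, 7]]
`b = a.copy()` → b = [[9, 1], [8, 7]]
`a[0].append(66)` → a = [[9, 1, 66], [8, 7]]; b = [[9, 1, 66], [8, 7]]
`a.append([3, 4])` → a = [[9, 1, 66], [8, 7], [3, 4]]
`print(b)` → prints [[9, 1, 66], [8, 7]]

Answer: [[9, 1, 66], [8, 7]]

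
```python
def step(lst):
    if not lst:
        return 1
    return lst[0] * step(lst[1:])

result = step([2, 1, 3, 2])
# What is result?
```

Product over [2, 1, 3, 2] = 2 * 1 * 3 * 2 = 12

Answer: 12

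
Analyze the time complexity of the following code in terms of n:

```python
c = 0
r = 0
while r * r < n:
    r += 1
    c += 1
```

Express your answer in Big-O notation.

Each loop level contributes: √n. Multiplying the contributions gives O(√n).

Answer: O(√n)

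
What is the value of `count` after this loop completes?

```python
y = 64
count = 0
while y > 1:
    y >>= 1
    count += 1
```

Count right shifts until 1
`count` takes the values: 0 → 1 → 2 → 3 → 4 → 5 → 6

Answer: 6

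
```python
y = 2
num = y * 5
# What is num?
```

Trace:
`y = 2` → y = 2
`num = y * 5` → num = 10
So num = 10

Answer: 10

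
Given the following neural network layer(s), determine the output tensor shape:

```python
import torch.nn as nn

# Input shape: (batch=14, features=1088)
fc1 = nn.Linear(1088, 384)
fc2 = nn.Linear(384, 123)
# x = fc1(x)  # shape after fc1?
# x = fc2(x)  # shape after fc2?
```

Input: (14, 1088) -> after fc1: (14, 384) -> Output: (14, 123)

Answer: (14, 123)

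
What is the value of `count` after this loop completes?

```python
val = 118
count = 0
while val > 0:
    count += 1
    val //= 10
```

Count digits by repeated division by 10
`count` takes the values: 0 → 1 → 2 → 3

Answer: 3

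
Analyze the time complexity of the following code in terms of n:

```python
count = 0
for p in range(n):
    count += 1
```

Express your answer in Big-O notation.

Each loop level contributes: n. Multiplying the contributions gives O(n).

Answer: O(n)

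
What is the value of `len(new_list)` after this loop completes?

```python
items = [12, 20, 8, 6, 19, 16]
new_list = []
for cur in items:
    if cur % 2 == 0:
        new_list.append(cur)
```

Count even numbers in [12, 20, 8, 6, 19, 16]
`new_list` takes the values: [] → [12] → [12, 20] → [12, 20, 8] → [12, 20, 8, 6] → [12, 20, 8, 6, 16]
So `len(new_list)` = 5

Answer: 5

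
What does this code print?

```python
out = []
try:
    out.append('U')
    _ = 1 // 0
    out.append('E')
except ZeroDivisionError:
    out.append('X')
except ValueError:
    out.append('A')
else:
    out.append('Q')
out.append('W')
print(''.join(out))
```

Execution trace: 'U' (try body) → 'X' (except ZeroDivisionError) → 'W' (after the try/except). Output: UXW

Answer: UXW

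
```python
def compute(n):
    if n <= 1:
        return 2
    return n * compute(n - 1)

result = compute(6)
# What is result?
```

compute(6) = 6 * 5 * 4 * 3 * 2 * 2 = 1440

Answer: 1440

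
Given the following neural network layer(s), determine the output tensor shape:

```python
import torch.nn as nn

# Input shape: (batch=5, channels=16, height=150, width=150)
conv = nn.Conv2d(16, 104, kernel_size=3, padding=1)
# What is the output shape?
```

Input: (5, 16, 150, 150) -> Output: (5, 104, 150, 150)

Answer: (5, 104, 150, 150)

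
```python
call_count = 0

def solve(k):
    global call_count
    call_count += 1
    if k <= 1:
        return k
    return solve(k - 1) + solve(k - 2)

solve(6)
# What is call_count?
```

Calls(k) = 1 + Calls(k-1) + Calls(k-2); Calls(0)=Calls(1)=1. For k=6 this gives 25.

Answer: 25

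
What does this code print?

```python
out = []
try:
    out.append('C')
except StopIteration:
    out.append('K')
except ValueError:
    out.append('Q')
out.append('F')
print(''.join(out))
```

Execution trace: 'C' (try body, no exception) → 'F' (after the try/except). Output: CF

Answer: CF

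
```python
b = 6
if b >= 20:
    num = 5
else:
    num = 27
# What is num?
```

Trace:
`b = 6` → b = 6
`if b >= 20: ...` → b >= 20 is False, take else branch → num = 27
So num = 27

Answer: 27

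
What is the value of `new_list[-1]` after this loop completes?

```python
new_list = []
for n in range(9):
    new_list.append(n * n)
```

Last element of squares 0 to 8
`new_list` takes the values: [] → [0] → [0, 1] → [0, 1, 4] → [0, 1, 4, 9] → [0, 1, 4, 9, 16] → [0, 1, 4, 9, 16, 25] → [0, 1, 4, 9, 16, 25, 36] → [0, 1, 4, 9, 16, 25, 36, 49] → [0, 1, 4, 9, 16, 25, 36, 49, 64]
So `new_list[-1]` = 64

Answer: 64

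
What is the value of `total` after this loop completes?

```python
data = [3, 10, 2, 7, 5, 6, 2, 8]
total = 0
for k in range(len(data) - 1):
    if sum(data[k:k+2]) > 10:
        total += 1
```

Count windows with sum > 10
`total` takes the values: 0 → 1 → 2 → 3 → 4

Answer: 4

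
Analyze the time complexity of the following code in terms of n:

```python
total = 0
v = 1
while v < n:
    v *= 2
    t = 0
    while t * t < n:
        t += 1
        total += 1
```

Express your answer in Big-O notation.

Each loop level contributes: log n × √n. Multiplying the contributions gives O(√n log n).

Answer: O(√n log n)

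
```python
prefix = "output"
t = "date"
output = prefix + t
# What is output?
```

Trace:
`prefix = "output"` → prefix = 'output'
`t = "date"` → t = 'date'
`output = prefix + t` → output = 'outputdate'
So output = 'outputdate'

Answer: 'outputdate'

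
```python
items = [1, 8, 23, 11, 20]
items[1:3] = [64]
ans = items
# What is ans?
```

Trace:
`items = [1, 8, 23, 11, 20]` → items = [1, 8, 23, 11, 20]
`items[1:3] = [64]` → items = [1, 64, 11, 20]
`ans = items` → ans = [1, 64, 11, 20]
So ans = [1, 64, 11, 20]

Answer: [1, 64, 11, 20]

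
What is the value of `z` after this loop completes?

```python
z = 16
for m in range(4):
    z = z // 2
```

Halve 4 times: 16 // 2^4 = 1
`z` takes the values: 16 → 8 → 4 → 2 → 1

Answer: 1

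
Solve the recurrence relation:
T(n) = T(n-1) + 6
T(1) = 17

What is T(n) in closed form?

Unrolling: T(n) = T(1) + 6·(n-1) = 17 + 6(n-1) = 6n + 11.

Answer: T(n) = 6n + 11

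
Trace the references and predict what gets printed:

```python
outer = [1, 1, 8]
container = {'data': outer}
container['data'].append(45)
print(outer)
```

Key concept: dict holds reference to list.
Step by step:
`outer = [1, 1, 8]` → outer = [1, 1, 8]
`container = {'data': outer}` → container = {'data': [1, 1, 8]}
`container['data'].append(45)` → outer = [1, 1, 8, 45]; container = {'data': [1, 1, 8, 45]}
`print(outer)` → prints [1, 1, 8, 45]

Answer: [1, 1, 8, 45]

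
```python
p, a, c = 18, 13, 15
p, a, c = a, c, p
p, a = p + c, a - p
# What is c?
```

Trace:
`p, a, c = 18, 13, 15` → p = 18; a = 13; c = 15
`p, a, c = a, c, p` → p = 13; a = 15; c = 18
`p, a = p + c, a - p` → p = 31; a = 2
So c = 18

Answer: 18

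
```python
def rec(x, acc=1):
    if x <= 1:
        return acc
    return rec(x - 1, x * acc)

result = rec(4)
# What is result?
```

Accumulator trace (n, acc): (4, 1) -> (3, 4) -> (2, 12) -> (1, 24) -> return 24

Answer: 24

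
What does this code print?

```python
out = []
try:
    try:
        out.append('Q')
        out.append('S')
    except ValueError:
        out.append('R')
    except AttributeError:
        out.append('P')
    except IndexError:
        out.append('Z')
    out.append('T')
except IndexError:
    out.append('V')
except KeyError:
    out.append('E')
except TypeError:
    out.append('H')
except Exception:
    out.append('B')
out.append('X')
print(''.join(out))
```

Execution trace: 'Q' (inner try body) → 'S' (inner try body, no exception) → 'T' (try body, no exception) → 'X' (after the try/except). Output: QSTX

Answer: QSTX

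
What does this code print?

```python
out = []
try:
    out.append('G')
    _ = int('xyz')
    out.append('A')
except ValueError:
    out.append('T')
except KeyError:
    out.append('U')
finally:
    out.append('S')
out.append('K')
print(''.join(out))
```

Execution trace: 'G' (try body) → 'T' (except ValueError) → 'S' (finally) → 'K' (after the try/except). Output: GTSK

Answer: GTSK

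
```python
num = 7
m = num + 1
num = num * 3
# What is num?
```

Trace:
`num = 7` → num = 7
`m = num + 1` → m = 8
`num = num * 3` → num = 21
So num = 21

Answer: 21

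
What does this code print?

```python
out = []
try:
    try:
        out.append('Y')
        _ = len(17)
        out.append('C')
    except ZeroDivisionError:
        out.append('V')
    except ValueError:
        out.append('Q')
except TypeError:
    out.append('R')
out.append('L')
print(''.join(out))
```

Execution trace: 'Y' (try body) → 'R' (outer except TypeError) → 'L' (after the try/except). Output: YRL

Answer: YRL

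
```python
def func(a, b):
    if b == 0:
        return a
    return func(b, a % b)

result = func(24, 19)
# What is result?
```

func(24, 19) -> func(19, 5) -> func(5, 4) -> func(4, 1) -> func(1, 0) -> 1

Answer: 1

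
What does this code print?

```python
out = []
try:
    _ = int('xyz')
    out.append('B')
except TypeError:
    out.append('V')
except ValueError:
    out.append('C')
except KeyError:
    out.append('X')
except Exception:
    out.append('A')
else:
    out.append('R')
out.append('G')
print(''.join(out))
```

Execution trace: 'C' (except ValueError) → 'G' (after the try/except). Output: CG

Answer: CG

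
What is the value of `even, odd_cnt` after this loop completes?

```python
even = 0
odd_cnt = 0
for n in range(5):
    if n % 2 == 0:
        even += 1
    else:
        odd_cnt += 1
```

Count evens and odds in range(5)
`even, odd_cnt` takes the values: (0, 0) → (1, 0) → (1, 1) → (2, 1) → (2, 2) → (3, 2)

Answer: 3, 2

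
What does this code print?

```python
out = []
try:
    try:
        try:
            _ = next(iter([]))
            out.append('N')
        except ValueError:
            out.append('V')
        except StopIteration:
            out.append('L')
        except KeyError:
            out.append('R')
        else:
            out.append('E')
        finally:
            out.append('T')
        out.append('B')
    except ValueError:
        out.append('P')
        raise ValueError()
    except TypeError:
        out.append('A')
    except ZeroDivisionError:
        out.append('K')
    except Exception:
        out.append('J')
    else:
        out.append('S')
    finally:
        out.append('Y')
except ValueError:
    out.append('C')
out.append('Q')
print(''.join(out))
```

Execution trace: 'L' (inner except StopIteration) → 'T' (inner finally) → 'B' (try body, no exception) → 'S' (else) → 'Y' (finally) → 'Q' (after the try/except). Output: LTBSYQ

Answer: LTBSYQ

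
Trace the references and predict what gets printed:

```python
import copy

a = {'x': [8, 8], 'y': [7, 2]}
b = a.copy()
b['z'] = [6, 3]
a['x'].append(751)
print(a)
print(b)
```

Key concept: shallow copy of dict with mutable values.
Step by step:
`a = {'x': [8, 8], 'y': [7, 2]}` → a = {'x': [8, 8], 'y': [7, 2]}
`b = a.copy()` → b = {'x': [8, 8], 'y': [7, 2]}
`b['z'] = [6, 3]` → b = {'x': [8, 8], 'y': [7, 2], 'z': [6, 3]}
`a['x'].append(751)` → a = {'x': [8, 8, 751], 'y': [7, 2]}; b = {'x': [8, 8, 751], 'y': [7, 2], 'z': [6, 3]}
`print(a)` → prints {'x': [8, 8, 751], 'y': [7, 2]}
`print(b)` → prints {'x': [8, 8, 751], 'y': [7, 2], 'z': [6, 3]}

Answer:
{'x': [8, 8, 751], 'y': [7, 2]}
{'x': [8, 8, 751], 'y': [7, 2], 'z': [6, 3]}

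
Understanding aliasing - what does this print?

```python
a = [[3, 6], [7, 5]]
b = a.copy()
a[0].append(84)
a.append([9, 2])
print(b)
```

Key concept: shallow copy with nested lists.
Step by step:
`a = [[3, 6], [7, 5]]` → a = [[3, 6], [7, 5]]
`b = a.copy()` → b = [[3, 6], [7, 5]]
`a[0].append(84)` → a = [[3, 6, 84], [7, 5]]; b = [[3, 6, 84], [7, 5]]
`a.append([9, 2])` → a = [[3, 6, 84], [7, 5], [9, 2]]
`print(b)` → prints [[3, 6, 84], [7, 5]]

Answer: [[3, 6, 84], [7, 5]]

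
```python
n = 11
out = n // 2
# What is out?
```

Trace:
`n = 11` → n = 11
`out = n // 2` → out = 5
So out = 5

Answer: 5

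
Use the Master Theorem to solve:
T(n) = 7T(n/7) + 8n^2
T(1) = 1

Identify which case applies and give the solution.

a=7, b=7, f(n)=8n^2. log_7(7) = 1. Since c=2 > 1 and the regularity condition holds (7(n/7)^2 = (7/7^2)n^2 with 7/7^2 < 1), Case 3 applies: T(n) = Θ(f(n)) = O(n^2).

Answer: O(n^2) - Case 3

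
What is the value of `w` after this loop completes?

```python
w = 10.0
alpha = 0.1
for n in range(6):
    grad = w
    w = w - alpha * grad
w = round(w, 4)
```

Gradient descent: w = 10.0 * (1 - 0.1)^6
`w` takes the values: 10.0 → 9.0 → 8.1 → 7.29 → 6.561 → 5.9049 → 5.31441 → 5.3144

Answer: 5.3144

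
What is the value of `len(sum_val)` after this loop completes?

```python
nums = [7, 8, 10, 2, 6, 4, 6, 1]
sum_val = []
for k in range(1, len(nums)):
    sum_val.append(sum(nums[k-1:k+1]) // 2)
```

Number of 2-element averages
`sum_val` takes the values: [] → [7] → [7, 9] → [7, 9, 6] → [7, 9, 6, 4] → [7, 9, 6, 4, 5] → [7, 9, 6, 4, 5, 5] → [7, 9, 6, 4, 5, 5, 3]
So `len(sum_val)` = 7

Answer: 7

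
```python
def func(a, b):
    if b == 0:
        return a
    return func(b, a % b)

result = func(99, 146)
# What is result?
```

func(99, 146) -> func(146, 99) -> func(99, 47) -> func(47, 5) -> func(5, 2) -> func(2, 1) -> func(1, 0) -> 1

Answer: 1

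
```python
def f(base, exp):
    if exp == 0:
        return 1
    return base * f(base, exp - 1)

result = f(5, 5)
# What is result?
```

f(5, 5) = 5 * 5 * 5 * 5 * 5 = 3125

Answer: 3125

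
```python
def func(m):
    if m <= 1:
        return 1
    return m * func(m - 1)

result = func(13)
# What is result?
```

func(13) = 13 * 12 * 11 * 10 * 9 * 8 * 7 * 6 * 5 * 4 * 3 * 2 * 1 = 6227020800

Answer: 6227020800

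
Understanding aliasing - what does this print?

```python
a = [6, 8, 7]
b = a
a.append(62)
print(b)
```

Key concept: basic list aliasing.
Step by step:
`a = [6, 8, 7]` → a = [6, 8, 7]
`b = a` → b = [6, 8, 7] (same object as a)
`a.append(62)` → a = [6, 8, 7, 62] (same object as b); b = [6, 8, 7, 62] (same object as a)
`print(b)` → prints [6, 8, 7, 62]

Answer: [6, 8, 7, 62]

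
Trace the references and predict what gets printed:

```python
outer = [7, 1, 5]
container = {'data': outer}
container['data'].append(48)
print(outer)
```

Key concept: dict holds reference to list.
Step by step:
`outer = [7, 1, 5]` → outer = [7, 1, 5]
`container = {'data': outer}` → container = {'data': [7, 1, 5]}
`container['data'].append(48)` → outer = [7, 1, 5, 48]; container = {'data': [7, 1, 5, 48]}
`print(outer)` → prints [7, 1, 5, 48]

Answer: [7, 1, 5, 48]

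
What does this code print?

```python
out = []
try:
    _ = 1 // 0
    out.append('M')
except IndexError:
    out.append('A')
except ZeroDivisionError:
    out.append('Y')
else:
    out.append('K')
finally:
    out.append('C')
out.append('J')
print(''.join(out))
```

Execution trace: 'Y' (except ZeroDivisionError) → 'C' (finally) → 'J' (after the try/except). Output: YCJ

Answer: YCJ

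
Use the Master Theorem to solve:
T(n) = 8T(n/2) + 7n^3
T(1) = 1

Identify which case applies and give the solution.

a=8, b=2, f(n)=7n^3. log_2(8) = 3. Since c=3 = 3, Case 2 applies: T(n) = Θ(n^log_b(a) · log n) = O(n^3 log n).

Answer: O(n^3 log n) - Case 2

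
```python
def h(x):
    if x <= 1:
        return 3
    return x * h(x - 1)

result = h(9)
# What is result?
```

h(9) = 9 * 8 * 7 * 6 * 5 * 4 * 3 * 2 * 3 = 1088640

Answer: 1088640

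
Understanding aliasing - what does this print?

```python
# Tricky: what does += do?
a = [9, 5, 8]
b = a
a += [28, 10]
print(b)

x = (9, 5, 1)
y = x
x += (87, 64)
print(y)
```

Key concept: += behavior differs for mutable vs immutable.
Step by step:
`a = [9, 5, 8]` → a = [9, 5, 8]
`b = a` → b = [9, 5, 8] (same object as a)
`a += [28, 10]` → a = [9, 5, 8, 28, 10] (same object as b); b = [9, 5, 8, 28, 10] (same object as a)
`print(b)` → prints [9, 5, 8, 28, 10]
`x = (9, 5, 1)` → x = (9, 5, 1)
`y = x` → y = (9, 5, 1)
`x += (87, 64)` → x = (9, 5, 1, 87, 64)
`print(y)` → prints (9, 5, 1)

Answer:
[9, 5, 8, 28, 10]
(9, 5, 1)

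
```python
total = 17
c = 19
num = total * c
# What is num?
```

Trace:
`total = 17` → total = 17
`c = 19` → c = 19
`num = total * c` → num = 323
So num = 323

Answer: 323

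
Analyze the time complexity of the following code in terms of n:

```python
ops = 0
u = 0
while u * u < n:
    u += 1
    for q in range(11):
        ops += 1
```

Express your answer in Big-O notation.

Each loop level contributes: √n × 1. Multiplying the contributions gives O(√n).

Answer: O(√n)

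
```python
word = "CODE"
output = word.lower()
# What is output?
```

Trace:
`word = "CODE"` → word = 'CODE'
`output = word.lower()` → output = 'code'
So output = 'code'

Answer: 'code'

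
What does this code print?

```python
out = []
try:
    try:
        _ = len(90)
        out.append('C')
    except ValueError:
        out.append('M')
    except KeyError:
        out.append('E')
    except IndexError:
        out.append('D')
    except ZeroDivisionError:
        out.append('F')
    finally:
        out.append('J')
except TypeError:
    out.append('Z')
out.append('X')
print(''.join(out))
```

Execution trace: 'J' (finally) → 'Z' (outer except TypeError) → 'X' (after the try/except). Output: JZX

Answer: JZX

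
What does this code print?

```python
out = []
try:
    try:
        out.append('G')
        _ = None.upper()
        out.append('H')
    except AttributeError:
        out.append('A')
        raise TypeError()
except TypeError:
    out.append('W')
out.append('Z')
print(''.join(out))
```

Execution trace: 'G' (inner try body) → 'A' (inner except AttributeError) → 'W' (outer except TypeError) → 'Z' (after the try/except). Output: GAWZ

Answer: GAWZ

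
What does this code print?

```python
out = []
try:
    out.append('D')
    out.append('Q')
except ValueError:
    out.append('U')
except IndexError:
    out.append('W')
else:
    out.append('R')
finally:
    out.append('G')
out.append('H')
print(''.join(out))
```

Execution trace: 'D' (try body) → 'Q' (try body, no exception) → 'R' (else) → 'G' (finally) → 'H' (after the try/except). Output: DQRGH

Answer: DQRGH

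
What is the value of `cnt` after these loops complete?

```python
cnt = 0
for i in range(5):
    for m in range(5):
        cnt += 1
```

5 * 5 = 25
`cnt` takes the values: 0 → 1 → 2 → 3 → 4 → 5 → 6 → 7 → 8 → 9 → 10 → 11 → 12 → 13 → 14 → 15 → 16 → 17 → 18 → 19 → 20 → 21 → 22 → 23 → 24 → 25

Answer: 25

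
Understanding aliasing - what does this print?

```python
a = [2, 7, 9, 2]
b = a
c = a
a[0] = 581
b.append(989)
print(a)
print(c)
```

Key concept: multiple aliases.
Step by step:
`a = [2, 7, 9, 2]` → a = [2, 7, 9, 2]
`b = a` → b = [2, 7, 9, 2] (same object as a)
`c = a` → c = [2, 7, 9, 2] (same object as a, b)
`a[0] = 581` → a = [581, 7, 9, 2] (same object as b, c); b = [581, 7, 9, 2] (same object as a, c); c = [581, 7, 9, 2] (same object as a, b)
`b.append(989)` → a = [581, 7, 9, 2, 989] (same object as b, c); b = [581, 7, 9, 2, 989] (same object as a, c); c = [581, 7, 9, 2, 989] (same object as a, b)
`print(a)` → prints [581, 7, 9, 2, 989]
`print(c)` → prints [581, 7, 9, 2, 989]

Answer:
[581, 7, 9, 2, 989]
[581, 7, 9, 2, 989]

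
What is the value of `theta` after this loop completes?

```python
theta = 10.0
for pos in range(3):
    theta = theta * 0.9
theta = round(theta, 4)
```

Exponential decay: 10.0 * 0.9^3
`theta` takes the values: 10.0 → 9.0 → 8.1 → 7.29

Answer: 7.29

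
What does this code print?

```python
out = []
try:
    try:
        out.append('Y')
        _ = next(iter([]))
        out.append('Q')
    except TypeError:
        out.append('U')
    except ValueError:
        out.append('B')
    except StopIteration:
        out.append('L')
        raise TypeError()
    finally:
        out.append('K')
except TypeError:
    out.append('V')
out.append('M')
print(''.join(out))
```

Execution trace: 'Y' (inner try body) → 'L' (inner except StopIteration) → 'K' (inner finally) → 'V' (outer except TypeError) → 'M' (after the try/except). Output: YLKVM

Answer: YLKVM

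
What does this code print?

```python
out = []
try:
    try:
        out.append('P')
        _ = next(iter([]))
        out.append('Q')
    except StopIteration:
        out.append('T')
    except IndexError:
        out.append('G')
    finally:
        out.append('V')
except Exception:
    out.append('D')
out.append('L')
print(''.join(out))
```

Execution trace: 'P' (inner try body) → 'T' (inner except StopIteration) → 'V' (inner finally) → 'L' (after the try/except). Output: PTVL

Answer: PTVL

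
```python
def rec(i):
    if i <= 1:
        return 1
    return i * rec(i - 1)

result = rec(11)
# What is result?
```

rec(11) = 11 * 10 * 9 * 8 * 7 * 6 * 5 * 4 * 3 * 2 * 1 = 39916800

Answer: 39916800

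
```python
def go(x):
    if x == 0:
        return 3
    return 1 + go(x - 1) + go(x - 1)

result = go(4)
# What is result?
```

go(x) = 1 + 2·go(x-1), go(0)=3. Closed form: (3+1)·2^4 - 1 = 63.

Answer: 63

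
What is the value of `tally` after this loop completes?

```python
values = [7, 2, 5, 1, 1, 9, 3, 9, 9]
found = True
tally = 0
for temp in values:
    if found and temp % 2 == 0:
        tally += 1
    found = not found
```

Count even values at even positions
`tally` takes the values: 0

Answer: 0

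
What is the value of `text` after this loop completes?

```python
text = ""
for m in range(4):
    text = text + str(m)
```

Concatenate digits 0 to 3
`text` takes the values: "" → "0" → "01" → "012" → "0123"

Answer: "0123"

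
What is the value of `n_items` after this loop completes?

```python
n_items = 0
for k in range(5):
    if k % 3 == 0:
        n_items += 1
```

Count numbers divisible by 3 in range(5)
`n_items` takes the values: 0 → 1 → 2

Answer: 2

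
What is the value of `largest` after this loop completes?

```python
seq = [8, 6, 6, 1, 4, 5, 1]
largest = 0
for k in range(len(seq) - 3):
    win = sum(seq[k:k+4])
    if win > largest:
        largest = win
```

Max sum of 4-element window in [8, 6, 6, 1, 4, 5, 1]
`largest` takes the values: 0 → 21

Answer: 21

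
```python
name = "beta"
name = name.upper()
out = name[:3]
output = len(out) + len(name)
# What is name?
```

Trace:
`name = "beta"` → name = 'beta'
`name = name.upper()` → name = 'BETA'
`out = name[:3]` → out = 'BET'
`output = len(out) + len(name)` → output = 7
So name = 'BETA'

Answer: 'BETA'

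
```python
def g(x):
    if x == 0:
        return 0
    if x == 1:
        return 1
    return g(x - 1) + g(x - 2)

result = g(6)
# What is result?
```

Build up from base cases: g(0)=0, g(1)=1, g(2)=1, g(3)=2, g(4)=3, g(5)=5, g(6)=8

Answer: 8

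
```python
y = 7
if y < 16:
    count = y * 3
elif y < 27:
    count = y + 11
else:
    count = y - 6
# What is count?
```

Trace:
`y = 7` → y = 7
`if y < 16: ...` → y < 16 is True → count = 21
So count = 21

Answer: 21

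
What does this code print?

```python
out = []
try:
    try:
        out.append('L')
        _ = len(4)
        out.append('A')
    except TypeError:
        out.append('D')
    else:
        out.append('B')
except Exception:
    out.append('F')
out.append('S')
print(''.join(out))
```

Execution trace: 'L' (inner try body) → 'D' (inner except TypeError) → 'S' (after the try/except). Output: LDS

Answer: LDS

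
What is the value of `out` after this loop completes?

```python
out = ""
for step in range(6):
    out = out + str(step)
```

Concatenate digits 0 to 5
`out` takes the values: "" → "0" → "01" → "012" → "0123" → "01234" → "012345"

Answer: "012345"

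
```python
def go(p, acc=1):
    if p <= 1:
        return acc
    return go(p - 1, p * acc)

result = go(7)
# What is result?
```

Accumulator trace (n, acc): (7, 1) -> (6, 7) -> (5, 42) -> (4, 210) -> (3, 840) -> (2, 2520) -> (1, 5040) -> return 5040

Answer: 5040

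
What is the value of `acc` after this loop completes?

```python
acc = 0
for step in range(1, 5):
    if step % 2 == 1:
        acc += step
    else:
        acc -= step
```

Add odd, subtract even
`acc` takes the values: 0 → 1 → -1 → 2 → -2

Answer: -2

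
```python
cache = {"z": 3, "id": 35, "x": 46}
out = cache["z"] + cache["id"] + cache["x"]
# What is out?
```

Trace:
`cache = {"z": 3, "id": 35, "x": 46}` → cache = {'z': 3, 'id': 35, 'x': 46}
`out = cache["z"] + cache["id"] + cache["x"]` → out = 84
So out = 84

Answer: 84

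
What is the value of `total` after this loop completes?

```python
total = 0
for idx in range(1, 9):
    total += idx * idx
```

Sum of squares 1² to 8² = 204
`total` takes the values: 0 → 1 → 5 → 14 → 30 → 55 → 91 → 140 → 204

Answer: 204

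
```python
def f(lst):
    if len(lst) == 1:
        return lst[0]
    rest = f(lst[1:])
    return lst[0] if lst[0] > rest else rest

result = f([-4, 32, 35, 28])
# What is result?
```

Recursive max over [-4, 32, 35, 28] = 35

Answer: 35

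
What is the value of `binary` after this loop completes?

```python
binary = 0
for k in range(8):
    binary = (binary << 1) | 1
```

Build 8 consecutive 1-bits: 0b11111111
`binary` takes the values: 0 → 1 → 3 → 7 → 15 → 31 → 63 → 127 → 255

Answer: 255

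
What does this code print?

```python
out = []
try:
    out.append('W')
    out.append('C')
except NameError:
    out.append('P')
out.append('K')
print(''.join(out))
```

Execution trace: 'W' (try body) → 'C' (try body, no exception) → 'K' (after the try/except). Output: WCK

Answer: WCK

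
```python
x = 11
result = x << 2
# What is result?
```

Trace:
`x = 11` → x = 11
`result = x << 2` → result = 44
So result = 44

Answer: 44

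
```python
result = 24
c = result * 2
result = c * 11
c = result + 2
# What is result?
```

Trace:
`result = 24` → result = 24
`c = result * 2` → c = 48
`result = c * 11` → result = 528
`c = result + 2` → c = 530
So result = 528

Answer: 528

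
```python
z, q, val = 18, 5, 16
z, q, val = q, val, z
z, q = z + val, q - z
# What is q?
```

Trace:
`z, q, val = 18, 5, 16` → z = 18; q = 5; val = 16
`z, q, val = q, val, z` → z = 5; q = 16; val = 18
`z, q = z + val, q - z` → z = 23; q = 11
So q = 11

Answer: 11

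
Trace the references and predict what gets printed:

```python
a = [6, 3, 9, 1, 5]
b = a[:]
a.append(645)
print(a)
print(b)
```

Key concept: slice [:] creates copy.
Step by step:
`a = [6, 3, 9, 1, 5]` → a = [6, 3, 9, 1, 5]
`b = a[:]` → b = [6, 3, 9, 1, 5]
`a.append(645)` → a = [6, 3, 9, 1, 5, 645]
`print(a)` → prints [6, 3, 9, 1, 5, 645]
`print(b)` → prints [6, 3, 9, 1, 5]

Answer:
[6, 3, 9, 1, 5, 645]
[6, 3, 9, 1, 5]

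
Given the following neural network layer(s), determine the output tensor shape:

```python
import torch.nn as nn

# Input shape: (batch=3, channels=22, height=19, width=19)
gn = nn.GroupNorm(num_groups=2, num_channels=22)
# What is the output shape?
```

Input: (3, 22, 19, 19) -> Output: (3, 22, 19, 19)

Answer: (3, 22, 19, 19)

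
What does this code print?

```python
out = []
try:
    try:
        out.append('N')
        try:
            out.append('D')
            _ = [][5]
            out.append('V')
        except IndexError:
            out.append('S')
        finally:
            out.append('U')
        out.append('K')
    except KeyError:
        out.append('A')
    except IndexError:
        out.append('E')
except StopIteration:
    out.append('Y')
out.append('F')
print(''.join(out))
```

Execution trace: 'N' (try body) → 'D' (inner try body) → 'S' (inner except IndexError) → 'U' (inner finally) → 'K' (try body, no exception) → 'F' (after the try/except). Output: NDSUKF

Answer: NDSUKF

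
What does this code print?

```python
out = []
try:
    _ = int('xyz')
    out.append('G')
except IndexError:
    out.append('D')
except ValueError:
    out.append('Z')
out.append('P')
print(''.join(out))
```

Execution trace: 'Z' (except ValueError) → 'P' (after the try/except). Output: ZP

Answer: ZP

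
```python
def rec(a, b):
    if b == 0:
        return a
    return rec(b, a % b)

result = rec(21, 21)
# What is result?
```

rec(21, 21) -> rec(21, 0) -> 21

Answer: 21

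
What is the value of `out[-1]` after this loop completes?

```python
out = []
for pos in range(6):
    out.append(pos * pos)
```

Last element of squares 0 to 5
`out` takes the values: [] → [0] → [0, 1] → [0, 1, 4] → [0, 1, 4, 9] → [0, 1, 4, 9, 16] → [0, 1, 4, 9, 16, 25]
So `out[-1]` = 25

Answer: 25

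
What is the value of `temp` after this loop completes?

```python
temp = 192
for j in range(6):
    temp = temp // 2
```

Halve 6 times: 192 // 2^6 = 3
`temp` takes the values: 192 → 96 → 48 → 24 → 12 → 6 → 3

Answer: 3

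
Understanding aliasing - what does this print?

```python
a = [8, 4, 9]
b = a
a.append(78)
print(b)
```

Key concept: basic list aliasing.
Step by step:
`a = [8, 4, 9]` → a = [8, 4, 9]
`b = a` → b = [8, 4, 9] (same object as a)
`a.append(78)` → a = [8, 4, 9, 78] (same object as b); b = [8, 4, 9, 78] (same object as a)
`print(b)` → prints [8, 4, 9, 78]

Answer: [8, 4, 9, 78]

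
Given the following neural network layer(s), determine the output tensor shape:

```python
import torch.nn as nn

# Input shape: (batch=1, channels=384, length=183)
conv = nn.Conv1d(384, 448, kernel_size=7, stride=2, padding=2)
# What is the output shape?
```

Input: (1, 384, 183) -> Output: (1, 448, 91)

Answer: (1, 448, 91)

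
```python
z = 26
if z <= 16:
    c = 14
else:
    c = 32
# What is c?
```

Trace:
`z = 26` → z = 26
`if z <= 16: ...` → z <= 16 is False, take else branch → c = 32
So c = 32

Answer: 32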